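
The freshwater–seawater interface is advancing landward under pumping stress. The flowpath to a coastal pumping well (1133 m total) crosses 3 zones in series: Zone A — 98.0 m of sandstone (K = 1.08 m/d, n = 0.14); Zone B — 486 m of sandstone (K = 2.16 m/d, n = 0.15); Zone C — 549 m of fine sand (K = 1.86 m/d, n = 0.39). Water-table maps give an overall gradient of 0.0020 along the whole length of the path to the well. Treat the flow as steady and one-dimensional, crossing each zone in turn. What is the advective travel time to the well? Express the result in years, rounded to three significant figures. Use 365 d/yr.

222 years

Steady 1-D flow in series ⇒ the Darcy flux q is identical in every zone and the zone head losses add (resistances L/K in series).
Σ(L/K) = 98.0/1.08 + 486/2.16 + 549/1.86 = 90.74 + 225.0 + 295.2 = 610.9 d
K_eq = L_total / Σ(L/K) = 1133 / 610.9 = 1.855 m/d
q = K_eq · i = 1.855 × 0.0020 = 0.003709 m/d (same in every zone)
Zone A: v = q/n = 0.003709/0.14 = 0.02649 m/d → t_A = 98.0/0.02649 = 3699 d
Zone B: v = q/n = 0.003709/0.15 = 0.02473 m/d → t_B = 486/0.02473 = 19650 d
Zone C: v = q/n = 0.003709/0.39 = 0.009511 m/d → t_C = 549/0.009511 = 57720 d
Total t = 3699 + 19650 + 57720 = 81080 d
   = 81080 / 365 = 222 yr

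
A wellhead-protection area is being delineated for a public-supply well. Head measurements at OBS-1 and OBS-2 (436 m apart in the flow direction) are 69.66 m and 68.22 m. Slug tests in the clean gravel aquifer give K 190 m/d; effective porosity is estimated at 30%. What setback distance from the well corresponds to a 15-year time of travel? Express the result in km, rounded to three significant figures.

11.5 km

Hydraulic gradient i = (69.66 − 68.22) / 436 = 1.44 / 436 = 0.003303
q = Ki = 190 × 0.003303 = 0.6275 m/d
Seepage velocity v = q / n = 0.6275 / 0.30 = 2.092 m/d
T = 15 yr × 365 = 5475 d
L = v × T = 2.092 × 5475 = 11450 m
   = 11.5 km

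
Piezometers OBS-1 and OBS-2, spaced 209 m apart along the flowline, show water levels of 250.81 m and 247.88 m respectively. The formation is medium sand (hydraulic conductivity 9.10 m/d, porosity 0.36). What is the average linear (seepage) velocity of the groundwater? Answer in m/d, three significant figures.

Hydraulic gradient i = (250.81 − 247.88) / 209 = 2.93 / 209 = 0.01402
Specific discharge q = 9.10 × 0.01402 = 0.1276 m/d
Average linear velocity = 0.1276 / 0.36 = 0.3544 m/d

0.354 m/d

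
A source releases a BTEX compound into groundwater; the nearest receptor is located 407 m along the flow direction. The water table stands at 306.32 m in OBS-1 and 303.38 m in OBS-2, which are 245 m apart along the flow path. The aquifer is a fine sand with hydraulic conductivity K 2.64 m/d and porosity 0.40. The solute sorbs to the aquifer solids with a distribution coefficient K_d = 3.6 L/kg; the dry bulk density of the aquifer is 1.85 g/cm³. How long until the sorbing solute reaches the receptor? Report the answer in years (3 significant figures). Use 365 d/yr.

Hydraulic gradient i = (306.32 − 303.38) / 245 = 2.94 / 245 = 0.01200
Specific discharge q = 2.64 × 0.01200 = 0.03168 m/d
v = Ki/n = 2.64·0.01200/0.40 = 0.07920 m/d
Retardation R = 1 + ρ_b·K_d/n = 1 + 1.85×3.6/0.40 = 17.65
Contaminant velocity v_c = v/R = 0.07920/17.65 = 0.004487 m/d
t = L/v_c = 407/0.004487 = 90700 d
   = 90700/365 = 248 yr

248 years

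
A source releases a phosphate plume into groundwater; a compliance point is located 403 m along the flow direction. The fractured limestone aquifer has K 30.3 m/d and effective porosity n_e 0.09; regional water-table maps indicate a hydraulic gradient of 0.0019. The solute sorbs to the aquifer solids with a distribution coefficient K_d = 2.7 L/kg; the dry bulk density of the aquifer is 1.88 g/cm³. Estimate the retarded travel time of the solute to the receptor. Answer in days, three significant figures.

Specific discharge q = 30.3 × 0.0019 = 0.05757 m/d
v = Ki/n = 30.3·0.0019/0.09 = 0.6397 m/d
Retardation R = 1 + ρ_b·K_d/n = 1 + 1.88×2.7/0.09 = 57.40
Contaminant velocity v_c = v/R = 0.6397/57.40 = 0.01114 m/d
t = L/v_c = 403/0.01114 = 36160 d

36200 days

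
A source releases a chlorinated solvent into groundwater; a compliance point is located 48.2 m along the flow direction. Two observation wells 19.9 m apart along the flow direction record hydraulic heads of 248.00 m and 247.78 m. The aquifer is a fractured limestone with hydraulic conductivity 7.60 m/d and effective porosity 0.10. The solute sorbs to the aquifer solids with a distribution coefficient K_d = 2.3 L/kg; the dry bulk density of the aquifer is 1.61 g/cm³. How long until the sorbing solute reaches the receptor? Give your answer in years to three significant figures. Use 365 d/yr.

Hydraulic gradient i = (248.00 − 247.78) / 19.9 = 0.22 / 19.9 = 0.01106
q = Ki = 7.60 × 0.01106 = 0.08402 m/d
Average linear velocity = 0.08402 / 0.10 = 0.8402 m/d
Retardation R = 1 + ρ_b·K_d/n = 1 + 1.61×2.3/0.10 = 38.03
Contaminant velocity v_c = v/R = 0.8402/38.03 = 0.02209 m/d
t = L/v_c = 48.2/0.02209 = 2182 d
   = 2182/365 = 5.98 yr

5.98 years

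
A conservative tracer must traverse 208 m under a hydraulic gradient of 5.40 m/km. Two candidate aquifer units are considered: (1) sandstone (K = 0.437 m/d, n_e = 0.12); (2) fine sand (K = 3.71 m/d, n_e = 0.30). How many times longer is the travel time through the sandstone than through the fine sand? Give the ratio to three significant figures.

Unit 1 (sandstone): v = 0.437×0.0054/0.12 = 0.01967 m/d, t = 208/0.01967 = 10580 d
Unit 2 (fine sand): v = 3.71×0.0054/0.30 = 0.06678 m/d, t = 208/0.06678 = 3115 d
t(sandstone) / t(fine sand) = 10580/3115 = 3.40

3.40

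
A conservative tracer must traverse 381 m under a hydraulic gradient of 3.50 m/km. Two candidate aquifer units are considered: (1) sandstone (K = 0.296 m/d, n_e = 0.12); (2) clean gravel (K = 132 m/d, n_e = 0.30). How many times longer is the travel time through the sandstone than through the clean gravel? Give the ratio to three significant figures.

Unit 1 (sandstone): v = 0.296×0.0035/0.12 = 0.008633 m/d, t = 381/0.008633 = 44130 d
Unit 2 (clean gravel): v = 132×0.0035/0.30 = 1.540 m/d, t = 381/1.540 = 247.4 d
t(sandstone) / t(clean gravel) = 44130/247.4 = 178

178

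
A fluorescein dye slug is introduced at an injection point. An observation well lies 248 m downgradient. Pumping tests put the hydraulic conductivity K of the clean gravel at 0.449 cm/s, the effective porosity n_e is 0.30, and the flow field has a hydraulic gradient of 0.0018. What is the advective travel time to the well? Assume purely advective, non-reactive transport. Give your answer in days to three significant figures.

107 days

K = 0.449 cm/s × 864 = 387.9 m/d
Specific discharge q = 387.9 × 0.0018 = 0.6983 m/d
v_s = q/n_e = 0.6983/0.30 = 2.328 m/d
t = L / v = 248 / 2.328 = 106.5 d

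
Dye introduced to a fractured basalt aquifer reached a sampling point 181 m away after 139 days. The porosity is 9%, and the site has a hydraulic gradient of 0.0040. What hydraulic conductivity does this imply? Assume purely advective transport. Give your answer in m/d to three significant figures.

29.3 m/d

v = L / t = 181 / 139 = 1.302 m/d
K = v · n / i = 1.302 × 0.09 / 0.0040 = 29.3 m/d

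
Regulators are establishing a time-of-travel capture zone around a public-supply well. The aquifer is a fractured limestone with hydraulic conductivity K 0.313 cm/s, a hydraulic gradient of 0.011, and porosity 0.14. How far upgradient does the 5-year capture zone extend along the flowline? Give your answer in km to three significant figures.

38.8 km

K = 0.313 cm/s × 864 = 270.4 m/d
q = Ki = 270.4 × 0.011 = 2.975 m/d
Seepage velocity v = q / n = 2.975 / 0.14 = 21.25 m/d
T = 5 yr × 365 = 1825 d
L = v × T = 21.25 × 1825 = 38780 m
   = 38.8 km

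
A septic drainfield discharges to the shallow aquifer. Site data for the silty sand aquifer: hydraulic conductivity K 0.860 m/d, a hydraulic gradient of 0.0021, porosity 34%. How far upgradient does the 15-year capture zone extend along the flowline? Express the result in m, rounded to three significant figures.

Specific discharge q = 0.860 × 0.0021 = 0.001806 m/d
v = Ki/n = 0.860·0.0021/0.34 = 0.005312 m/d
T = 15 yr × 365 = 5475 d
L = v × T = 0.005312 × 5475 = 29.08 m

29.1 m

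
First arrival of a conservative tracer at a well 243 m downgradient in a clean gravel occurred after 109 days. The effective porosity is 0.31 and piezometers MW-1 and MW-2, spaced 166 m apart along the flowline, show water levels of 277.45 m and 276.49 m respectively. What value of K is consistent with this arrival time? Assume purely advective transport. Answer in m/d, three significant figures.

120 m/d

Hydraulic gradient i = (277.45 − 276.49) / 166 = 0.96 / 166 = 0.005783
v = L / t = 243 / 109 = 2.229 m/d
K = v · n / i = 2.229 × 0.31 / 0.005783 = 120 m/d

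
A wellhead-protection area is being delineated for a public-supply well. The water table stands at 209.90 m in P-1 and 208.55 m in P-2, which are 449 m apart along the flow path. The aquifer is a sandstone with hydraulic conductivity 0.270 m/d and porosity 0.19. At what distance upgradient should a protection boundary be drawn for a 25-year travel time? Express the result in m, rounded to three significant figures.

Hydraulic gradient i = (209.90 − 208.55) / 449 = 1.35 / 449 = 0.003007
q = Ki = 0.270 × 0.003007 = 8.118e-4 m/d
Seepage velocity v = q / n = 8.118e-4 / 0.19 = 0.004273 m/d
T = 25 yr × 365 = 9125 d
L = v × T = 0.004273 × 9125 = 38.99 m

39.0 m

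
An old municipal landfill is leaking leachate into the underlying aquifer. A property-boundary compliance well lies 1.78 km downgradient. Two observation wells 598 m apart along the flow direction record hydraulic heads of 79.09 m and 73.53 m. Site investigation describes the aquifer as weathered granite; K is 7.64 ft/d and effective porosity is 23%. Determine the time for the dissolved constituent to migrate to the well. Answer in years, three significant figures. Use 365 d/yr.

Hydraulic gradient i = (79.09 − 73.53) / 598 = 5.56 / 598 = 0.009298
K = 7.64 ft/d × 0.3048 = 2.329 m/d
Specific discharge q = 2.329 × 0.009298 = 0.02165 m/d
Average linear velocity = 0.02165 / 0.23 = 0.09414 m/d
L = 1.78 km = 1780 m
t = L / v = 1780 / 0.09414 = 18910 d
   = 18910 / 365 = 51.8 yr

51.8 years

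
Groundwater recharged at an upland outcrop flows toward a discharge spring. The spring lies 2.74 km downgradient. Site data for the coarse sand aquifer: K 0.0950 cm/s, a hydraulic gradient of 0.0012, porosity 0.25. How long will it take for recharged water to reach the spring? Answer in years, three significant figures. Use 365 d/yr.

K = 0.0950 cm/s × 864 = 82.08 m/d
Specific discharge q = 82.08 × 0.0012 = 0.09850 m/d
v_s = q/n_e = 0.09850/0.25 = 0.3940 m/d
L = 2.74 km = 2740 m
t = L / v = 2740 / 0.3940 = 6955 d
   = 6955 / 365 = 19.1 yr

19.1 years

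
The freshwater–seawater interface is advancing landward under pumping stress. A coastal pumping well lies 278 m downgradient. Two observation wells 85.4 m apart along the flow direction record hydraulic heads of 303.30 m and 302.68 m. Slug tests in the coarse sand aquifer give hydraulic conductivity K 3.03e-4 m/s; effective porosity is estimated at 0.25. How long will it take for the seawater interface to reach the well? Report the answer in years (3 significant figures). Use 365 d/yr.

Hydraulic gradient i = (303.30 − 302.68) / 85.4 = 0.62 / 85.4 = 0.007260
K = 3.03e-4 m/s × 86400 s/d = 26.18 m/d
Darcy flux q = K·i = 26.18 × 0.007260 = 0.1901 m/d
Average linear velocity = 0.1901 / 0.25 = 0.7602 m/d
t = L / v = 278 / 0.7602 = 365.7 d
   = 365.7 / 365 = 1.00 yr

1.00 years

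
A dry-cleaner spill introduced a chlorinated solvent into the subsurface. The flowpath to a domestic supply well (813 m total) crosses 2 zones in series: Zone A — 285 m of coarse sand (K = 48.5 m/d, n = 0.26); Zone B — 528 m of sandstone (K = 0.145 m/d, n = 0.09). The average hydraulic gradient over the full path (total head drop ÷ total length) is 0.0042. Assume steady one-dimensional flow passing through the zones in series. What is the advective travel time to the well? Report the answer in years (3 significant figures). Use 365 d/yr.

Steady 1-D flow in series ⇒ the Darcy flux q is identical in every zone and the zone head losses add (resistances L/K in series).
Σ(L/K) = 285/48.5 + 528/0.145 = 5.876 + 3641 = 3647 d
K_eq = L_total / Σ(L/K) = 813 / 3647 = 0.2229 m/d
q = K_eq · i = 0.2229 × 0.0042 = 9.362e-4 m/d (same in every zone)
Zone A: v = q/n = 9.362e-4/0.26 = 0.003601 m/d → t_A = 285/0.003601 = 79150 d
Zone B: v = q/n = 9.362e-4/0.09 = 0.01040 m/d → t_B = 528/0.01040 = 50760 d
Total t = 79150 + 50760 = 129900 d
   = 129900 / 365 = 356 yr

356 years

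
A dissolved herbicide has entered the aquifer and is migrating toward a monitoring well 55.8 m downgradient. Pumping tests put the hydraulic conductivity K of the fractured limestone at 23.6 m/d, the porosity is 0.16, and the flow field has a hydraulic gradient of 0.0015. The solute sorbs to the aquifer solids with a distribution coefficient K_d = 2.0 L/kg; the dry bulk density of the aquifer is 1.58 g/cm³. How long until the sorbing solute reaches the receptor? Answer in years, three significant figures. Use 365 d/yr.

q = Ki = 23.6 × 0.0015 = 0.03540 m/d
Average linear velocity = 0.03540 / 0.16 = 0.2213 m/d
Retardation R = 1 + ρ_b·K_d/n = 1 + 1.58×2.0/0.16 = 20.75
Contaminant velocity v_c = v/R = 0.2213/20.75 = 0.01066 m/d
t = L/v_c = 55.8/0.01066 = 5233 d
   = 5233/365 = 14.3 yr

14.3 years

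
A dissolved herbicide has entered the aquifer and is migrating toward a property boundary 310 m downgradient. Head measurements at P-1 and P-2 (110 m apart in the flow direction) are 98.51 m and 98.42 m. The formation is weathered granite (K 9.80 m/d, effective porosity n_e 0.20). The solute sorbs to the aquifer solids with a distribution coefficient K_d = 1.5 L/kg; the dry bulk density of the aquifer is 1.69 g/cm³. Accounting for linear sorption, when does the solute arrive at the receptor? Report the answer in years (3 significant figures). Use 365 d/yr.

290 years

Hydraulic gradient i = (98.51 − 98.42) / 110 = 0.09 / 110 = 8.182e-4
Darcy flux q = K·i = 9.80 × 8.182e-4 = 0.008018 m/d
Seepage velocity v = q / n = 0.008018 / 0.20 = 0.04009 m/d
Retardation R = 1 + ρ_b·K_d/n = 1 + 1.69×1.5/0.20 = 13.68
Contaminant velocity v_c = v/R = 0.04009/13.68 = 0.002932 m/d
t = L/v_c = 310/0.002932 = 105700 d
   = 105700/365 = 290 yr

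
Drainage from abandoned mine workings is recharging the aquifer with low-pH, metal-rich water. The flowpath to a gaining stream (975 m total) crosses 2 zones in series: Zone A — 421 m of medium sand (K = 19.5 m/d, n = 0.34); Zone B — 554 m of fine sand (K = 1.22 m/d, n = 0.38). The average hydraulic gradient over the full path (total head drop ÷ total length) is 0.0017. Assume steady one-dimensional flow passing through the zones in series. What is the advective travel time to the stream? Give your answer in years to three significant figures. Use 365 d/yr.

Steady 1-D flow in series ⇒ the Darcy flux q is identical in every zone and the zone head losses add (resistances L/K in series).
Σ(L/K) = 421/19.5 + 554/1.22 = 21.59 + 454.1 = 475.7 d
K_eq = L_total / Σ(L/K) = 975 / 475.7 = 2.050 m/d
q = K_eq · i = 2.050 × 0.0017 = 0.003484 m/d (same in every zone)
Zone A: v = q/n = 0.003484/0.34 = 0.01025 m/d → t_A = 421/0.01025 = 41080 d
Zone B: v = q/n = 0.003484/0.38 = 0.009170 m/d → t_B = 554/0.009170 = 60420 d
Total t = 41080 + 60420 = 101500 d
   = 101500 / 365 = 278 yr

278 years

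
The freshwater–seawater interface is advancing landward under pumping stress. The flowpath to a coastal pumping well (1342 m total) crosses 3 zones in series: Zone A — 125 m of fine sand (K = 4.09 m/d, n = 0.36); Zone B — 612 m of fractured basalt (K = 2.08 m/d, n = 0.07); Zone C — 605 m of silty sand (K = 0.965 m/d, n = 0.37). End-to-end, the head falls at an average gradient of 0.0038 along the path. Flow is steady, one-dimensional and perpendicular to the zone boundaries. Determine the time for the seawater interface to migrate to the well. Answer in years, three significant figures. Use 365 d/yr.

159 years

Steady 1-D flow in series ⇒ the Darcy flux q is identical in every zone and the zone head losses add (resistances L/K in series).
Σ(L/K) = 125/4.09 + 612/2.08 + 605/0.965 = 30.56 + 294.2 + 626.9 = 951.7 d
K_eq = L_total / Σ(L/K) = 1342 / 951.7 = 1.410 m/d
q = K_eq · i = 1.410 × 0.0038 = 0.005358 m/d (same in every zone)
Zone A: v = q/n = 0.005358/0.36 = 0.01488 m/d → t_A = 125/0.01488 = 8398 d
Zone B: v = q/n = 0.005358/0.07 = 0.07655 m/d → t_B = 612/0.07655 = 7995 d
Zone C: v = q/n = 0.005358/0.37 = 0.01448 m/d → t_C = 605/0.01448 = 41780 d
Total t = 8398 + 7995 + 41780 = 58170 d
   = 58170 / 365 = 159 yr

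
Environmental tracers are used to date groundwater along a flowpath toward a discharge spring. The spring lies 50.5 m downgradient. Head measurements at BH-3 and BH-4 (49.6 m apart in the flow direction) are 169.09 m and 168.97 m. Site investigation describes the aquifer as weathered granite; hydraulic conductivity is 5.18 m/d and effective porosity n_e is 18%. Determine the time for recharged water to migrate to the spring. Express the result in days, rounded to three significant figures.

725 days

Hydraulic gradient i = (169.09 − 168.97) / 49.6 = 0.12 / 49.6 = 0.002419
Specific discharge q = 5.18 × 0.002419 = 0.01253 m/d
Seepage velocity v = q / n = 0.01253 / 0.18 = 0.06962 m/d
t = L / v = 50.5 / 0.06962 = 725.3 d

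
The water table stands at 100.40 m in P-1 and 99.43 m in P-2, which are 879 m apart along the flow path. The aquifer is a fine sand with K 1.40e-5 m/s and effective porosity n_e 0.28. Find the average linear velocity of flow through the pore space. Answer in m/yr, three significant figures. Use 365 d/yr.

1.74 m/yr

Hydraulic gradient i = (100.40 − 99.43) / 879 = 0.97 / 879 = 0.001104
K = 1.40e-5 m/s × 86400 s/d = 1.210 m/d
q = Ki = 1.210 × 0.001104 = 0.001335 m/d
Average linear velocity = 0.001335 / 0.28 = 0.004767 m/d
   = 0.004767 × 365 = 1.74 m/yr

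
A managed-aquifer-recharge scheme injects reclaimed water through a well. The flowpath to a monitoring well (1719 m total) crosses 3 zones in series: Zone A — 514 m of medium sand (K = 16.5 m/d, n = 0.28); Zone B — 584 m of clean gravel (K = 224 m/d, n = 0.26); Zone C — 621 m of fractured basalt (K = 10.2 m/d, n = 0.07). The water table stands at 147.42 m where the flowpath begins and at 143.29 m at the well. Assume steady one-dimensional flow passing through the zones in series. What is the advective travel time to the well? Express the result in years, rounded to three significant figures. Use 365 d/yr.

21.3 years

Total head drop ΔH = 147.42 − 143.29 = 4.13 m
Continuity: the same q passes through each zone, so ΔH = q·Σ(L_j/K_j) — the zones act as resistances in series.
Σ(L/K) = 514/16.5 + 584/224 + 621/10.2 = 31.15 + 2.607 + 60.88 = 94.64 d
q = ΔH / Σ(L/K) = 4.13 / 94.64 = 0.04364 m/d (same in every zone)
Zone A: v = q/n = 0.04364/0.28 = 0.1559 m/d → t_A = 514/0.1559 = 3298 d
Zone B: v = q/n = 0.04364/0.26 = 0.1678 m/d → t_B = 584/0.1678 = 3479 d
Zone C: v = q/n = 0.04364/0.07 = 0.6234 m/d → t_C = 621/0.6234 = 996.1 d
Total t = 3298 + 3479 + 996.1 = 7774 d
   = 7774 / 365 = 21.3 yr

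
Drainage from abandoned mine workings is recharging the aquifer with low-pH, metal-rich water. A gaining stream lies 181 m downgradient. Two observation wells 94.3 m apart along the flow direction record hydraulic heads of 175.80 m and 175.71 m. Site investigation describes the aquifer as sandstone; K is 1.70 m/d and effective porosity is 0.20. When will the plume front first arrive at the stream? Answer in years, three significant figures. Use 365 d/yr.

Hydraulic gradient i = (175.80 − 175.71) / 94.3 = 0.09 / 94.3 = 9.544e-4
Darcy flux q = K·i = 1.70 × 9.544e-4 = 0.001622 m/d
Average linear velocity = 0.001622 / 0.20 = 0.008112 m/d
t = L / v = 181 / 0.008112 = 22310 d
   = 22310 / 365 = 61.1 yr

61.1 years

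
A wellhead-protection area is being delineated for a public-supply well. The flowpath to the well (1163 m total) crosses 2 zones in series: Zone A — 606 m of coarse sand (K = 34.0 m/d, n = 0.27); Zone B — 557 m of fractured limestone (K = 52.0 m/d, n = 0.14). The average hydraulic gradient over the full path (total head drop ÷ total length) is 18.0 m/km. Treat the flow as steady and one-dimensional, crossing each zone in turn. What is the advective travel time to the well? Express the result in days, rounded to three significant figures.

Continuity: the same q passes through each zone, so ΔH = q·Σ(L_j/K_j) — the zones act as resistances in series.
Σ(L/K) = 606/34.0 + 557/52.0 = 17.82 + 10.71 = 28.54 d
K_eq = L_total / Σ(L/K) = 1163 / 28.54 = 40.76 m/d
q = K_eq · i = 40.76 × 0.018 = 0.7336 m/d (same in every zone)
Zone A: v = q/n = 0.7336/0.27 = 2.717 m/d → t_A = 606/2.717 = 223.0 d
Zone B: v = q/n = 0.7336/0.14 = 5.240 m/d → t_B = 557/5.240 = 106.3 d
Total t = 223.0 + 106.3 = 329.3 d

329 days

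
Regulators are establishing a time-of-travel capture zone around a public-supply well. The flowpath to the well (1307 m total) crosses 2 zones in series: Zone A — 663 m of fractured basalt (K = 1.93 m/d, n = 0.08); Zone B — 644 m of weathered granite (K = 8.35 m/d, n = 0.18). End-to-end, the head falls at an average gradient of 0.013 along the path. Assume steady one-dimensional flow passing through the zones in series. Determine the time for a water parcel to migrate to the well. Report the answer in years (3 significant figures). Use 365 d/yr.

Continuity: the same q passes through each zone, so ΔH = q·Σ(L_j/K_j) — the zones act as resistances in series.
Σ(L/K) = 663/1.93 + 644/8.35 = 343.5 + 77.13 = 420.6 d
K_eq = L_total / Σ(L/K) = 1307 / 420.6 = 3.107 m/d
q = K_eq · i = 3.107 × 0.013 = 0.04039 m/d (same in every zone)
Zone A: v = q/n = 0.04039/0.08 = 0.5049 m/d → t_A = 663/0.5049 = 1313 d
Zone B: v = q/n = 0.04039/0.18 = 0.2244 m/d → t_B = 644/0.2244 = 2870 d
Total t = 1313 + 2870 = 4183 d
   = 4183 / 365 = 11.5 yr

11.5 years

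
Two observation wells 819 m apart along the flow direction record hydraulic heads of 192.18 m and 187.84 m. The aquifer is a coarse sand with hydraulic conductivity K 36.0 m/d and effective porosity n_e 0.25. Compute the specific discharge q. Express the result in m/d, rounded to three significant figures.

0.191 m/d

Hydraulic gradient i = (192.18 − 187.84) / 819 = 4.34 / 819 = 0.005299
Specific discharge q = 36.0 × 0.005299 = 0.1908 m/d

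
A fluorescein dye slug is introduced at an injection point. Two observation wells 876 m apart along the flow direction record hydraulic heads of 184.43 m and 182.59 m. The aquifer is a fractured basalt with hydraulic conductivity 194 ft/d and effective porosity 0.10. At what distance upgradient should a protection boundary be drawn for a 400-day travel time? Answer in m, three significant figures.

Hydraulic gradient i = (184.43 − 182.59) / 876 = 1.84 / 876 = 0.002100
K = 194 ft/d × 0.3048 = 59.13 m/d
Specific discharge q = 59.13 × 0.002100 = 0.1242 m/d
Seepage velocity v = q / n = 0.1242 / 0.10 = 1.242 m/d
L = v × T = 1.242 × 400 = 496.8 m

497 m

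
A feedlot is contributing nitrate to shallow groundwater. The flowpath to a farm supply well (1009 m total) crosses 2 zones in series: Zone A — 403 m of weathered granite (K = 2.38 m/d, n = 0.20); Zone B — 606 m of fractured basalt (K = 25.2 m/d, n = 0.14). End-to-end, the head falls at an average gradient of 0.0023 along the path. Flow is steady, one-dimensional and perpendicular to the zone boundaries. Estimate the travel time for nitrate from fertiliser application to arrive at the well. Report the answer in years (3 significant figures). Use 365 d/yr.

37.8 years

Continuity: the same q passes through each zone, so ΔH = q·Σ(L_j/K_j) — the zones act as resistances in series.
Σ(L/K) = 403/2.38 + 606/25.2 = 169.3 + 24.05 = 193.4 d
K_eq = L_total / Σ(L/K) = 1009 / 193.4 = 5.218 m/d
q = K_eq · i = 5.218 × 0.0023 = 0.01200 m/d (same in every zone)
Zone A: v = q/n = 0.01200/0.20 = 0.06001 m/d → t_A = 403/0.06001 = 6716 d
Zone B: v = q/n = 0.01200/0.14 = 0.08572 m/d → t_B = 606/0.08572 = 7069 d
Total t = 6716 + 7069 = 13790 d
   = 13790 / 365 = 37.8 yr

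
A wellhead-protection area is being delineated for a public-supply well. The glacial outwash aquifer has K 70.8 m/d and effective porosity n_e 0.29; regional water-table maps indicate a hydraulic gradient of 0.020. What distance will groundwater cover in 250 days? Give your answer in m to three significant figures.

Specific discharge q = 70.8 × 0.020 = 1.416 m/d
v_s = q/n_e = 1.416/0.29 = 4.883 m/d
L = v × T = 4.883 × 250 = 1221 m

1220 m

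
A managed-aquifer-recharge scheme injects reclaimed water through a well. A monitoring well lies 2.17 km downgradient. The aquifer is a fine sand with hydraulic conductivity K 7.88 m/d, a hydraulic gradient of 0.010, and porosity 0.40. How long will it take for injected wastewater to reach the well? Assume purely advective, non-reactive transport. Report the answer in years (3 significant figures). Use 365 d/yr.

30.2 years

Specific discharge q = 7.88 × 0.010 = 0.07880 m/d
v_s = q/n_e = 0.07880/0.40 = 0.1970 m/d
L = 2.17 km = 2170 m
t = L / v = 2170 / 0.1970 = 11020 d
   = 11020 / 365 = 30.2 yr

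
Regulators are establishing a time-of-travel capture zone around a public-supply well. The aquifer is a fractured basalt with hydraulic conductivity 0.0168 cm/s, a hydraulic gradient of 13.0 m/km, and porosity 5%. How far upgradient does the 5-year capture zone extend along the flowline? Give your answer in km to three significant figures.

K = 0.0168 cm/s × 864 = 14.52 m/d
q = Ki = 14.52 × 0.013 = 0.1887 m/d
Average linear velocity = 0.1887 / 0.05 = 3.774 m/d
T = 5 yr × 365 = 1825 d
L = v × T = 3.774 × 1825 = 6887 m
   = 6.89 km

6.89 km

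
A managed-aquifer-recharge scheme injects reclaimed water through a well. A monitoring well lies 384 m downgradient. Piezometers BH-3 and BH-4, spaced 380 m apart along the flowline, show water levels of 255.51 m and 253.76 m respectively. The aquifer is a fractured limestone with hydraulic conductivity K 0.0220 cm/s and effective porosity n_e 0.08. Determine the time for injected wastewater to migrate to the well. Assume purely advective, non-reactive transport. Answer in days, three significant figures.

Hydraulic gradient i = (255.51 − 253.76) / 380 = 1.75 / 380 = 0.004605
K = 0.0220 cm/s × 864 = 19.01 m/d
Darcy flux q = K·i = 19.01 × 0.004605 = 0.08754 m/d
Average linear velocity = 0.08754 / 0.08 = 1.094 m/d
t = L / v = 384 / 1.094 = 350.9 d

351 days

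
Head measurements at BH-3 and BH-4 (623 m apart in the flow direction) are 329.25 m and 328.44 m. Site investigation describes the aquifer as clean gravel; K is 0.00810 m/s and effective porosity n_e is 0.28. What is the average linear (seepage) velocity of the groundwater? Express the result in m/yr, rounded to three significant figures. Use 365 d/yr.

1190 m/yr

Hydraulic gradient i = (329.25 − 328.44) / 623 = 0.81 / 623 = 0.001300
K = 0.00810 m/s × 86400 s/d = 699.8 m/d
q = Ki = 699.8 × 0.001300 = 0.9099 m/d
Average linear velocity = 0.9099 / 0.28 = 3.250 m/d
   = 3.250 × 365 = 1190 m/yr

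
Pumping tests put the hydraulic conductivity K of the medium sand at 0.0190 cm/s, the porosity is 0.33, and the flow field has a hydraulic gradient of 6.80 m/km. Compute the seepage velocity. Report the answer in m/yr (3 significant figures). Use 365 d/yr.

123 m/yr

K = 0.0190 cm/s × 864 = 16.42 m/d
q = Ki = 16.42 × 0.0068 = 0.1116 m/d
Average linear velocity = 0.1116 / 0.33 = 0.3383 m/d
   = 0.3383 × 365 = 123 m/yr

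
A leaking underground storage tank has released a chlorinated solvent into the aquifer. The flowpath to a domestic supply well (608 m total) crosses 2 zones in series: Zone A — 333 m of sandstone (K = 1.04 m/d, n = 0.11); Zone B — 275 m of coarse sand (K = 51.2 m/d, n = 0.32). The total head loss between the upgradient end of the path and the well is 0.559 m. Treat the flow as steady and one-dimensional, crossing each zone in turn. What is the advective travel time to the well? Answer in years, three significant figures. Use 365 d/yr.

199 years

Continuity: the same q passes through each zone, so ΔH = q·Σ(L_j/K_j) — the zones act as resistances in series.
Σ(L/K) = 333/1.04 + 275/51.2 = 320.2 + 5.371 = 325.6 d
q = ΔH / Σ(L/K) = 0.559 / 325.6 = 0.001717 m/d (same in every zone)
Zone A: v = q/n = 0.001717/0.11 = 0.01561 m/d → t_A = 333/0.01561 = 21330 d
Zone B: v = q/n = 0.001717/0.32 = 0.005366 m/d → t_B = 275/0.005366 = 51250 d
Total t = 21330 + 51250 = 72580 d
   = 72580 / 365 = 199 yr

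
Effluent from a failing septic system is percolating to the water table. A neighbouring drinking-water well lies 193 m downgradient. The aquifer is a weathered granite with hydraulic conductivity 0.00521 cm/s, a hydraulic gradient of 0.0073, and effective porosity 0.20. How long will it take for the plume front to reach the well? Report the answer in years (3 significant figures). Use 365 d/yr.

K = 0.00521 cm/s × 864 = 4.501 m/d
Specific discharge q = 4.501 × 0.0073 = 0.03286 m/d
Seepage velocity v = q / n = 0.03286 / 0.20 = 0.1643 m/d
t = L / v = 193 / 0.1643 = 1175 d
   = 1175 / 365 = 3.22 yr

3.22 years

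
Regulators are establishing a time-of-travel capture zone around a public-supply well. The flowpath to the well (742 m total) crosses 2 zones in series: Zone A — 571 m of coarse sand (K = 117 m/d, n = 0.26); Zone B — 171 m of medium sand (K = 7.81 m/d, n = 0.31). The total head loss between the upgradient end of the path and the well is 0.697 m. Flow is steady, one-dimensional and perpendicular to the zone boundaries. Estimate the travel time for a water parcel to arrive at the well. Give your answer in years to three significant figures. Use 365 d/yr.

Steady 1-D flow in series ⇒ the Darcy flux q is identical in every zone and the zone head losses add (resistances L/K in series).
Σ(L/K) = 571/117 + 171/7.81 = 4.880 + 21.90 = 26.78 d
q = ΔH / Σ(L/K) = 0.697 / 26.78 = 0.02603 m/d (same in every zone)
Zone A: v = q/n = 0.02603/0.26 = 0.1001 m/d → t_A = 571/0.1001 = 5703 d
Zone B: v = q/n = 0.02603/0.31 = 0.08397 m/d → t_B = 171/0.08397 = 2036 d
Total t = 5703 + 2036 = 7739 d
   = 7739 / 365 = 21.2 yr

21.2 years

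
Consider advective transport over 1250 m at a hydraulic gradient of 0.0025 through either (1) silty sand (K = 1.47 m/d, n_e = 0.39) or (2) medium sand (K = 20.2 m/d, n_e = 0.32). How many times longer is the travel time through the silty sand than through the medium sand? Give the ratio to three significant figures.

Unit 1 (silty sand): v = 1.47×0.0025/0.39 = 0.009423 m/d, t = 1250/0.009423 = 132700 d
Unit 2 (medium sand): v = 20.2×0.0025/0.32 = 0.1578 m/d, t = 1250/0.1578 = 7921 d
t(silty sand) / t(medium sand) = 132700/7921 = 16.7

16.7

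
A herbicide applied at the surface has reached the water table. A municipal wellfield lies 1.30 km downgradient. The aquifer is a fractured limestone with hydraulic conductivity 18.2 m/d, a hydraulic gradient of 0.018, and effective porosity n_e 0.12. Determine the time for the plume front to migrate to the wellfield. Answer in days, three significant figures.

476 days

Darcy flux q = K·i = 18.2 × 0.018 = 0.3276 m/d
Seepage velocity v = q / n = 0.3276 / 0.12 = 2.730 m/d
L = 1.30 km = 1300 m
t = L / v = 1300 / 2.730 = 476.2 d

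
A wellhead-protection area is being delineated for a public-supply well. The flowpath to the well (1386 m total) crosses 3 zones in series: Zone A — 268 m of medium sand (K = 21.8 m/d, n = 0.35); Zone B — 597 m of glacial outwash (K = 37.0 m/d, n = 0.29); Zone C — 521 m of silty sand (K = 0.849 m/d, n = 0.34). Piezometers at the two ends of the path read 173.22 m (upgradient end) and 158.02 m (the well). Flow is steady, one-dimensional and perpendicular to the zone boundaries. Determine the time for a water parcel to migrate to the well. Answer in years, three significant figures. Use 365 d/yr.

Total head drop ΔH = 173.22 − 158.02 = 15.20 m
Continuity: the same q passes through each zone, so ΔH = q·Σ(L_j/K_j) — the zones act as resistances in series.
Σ(L/K) = 268/21.8 + 597/37.0 + 521/0.849 = 12.29 + 16.14 + 613.7 = 642.1 d
q = ΔH / Σ(L/K) = 15.20 / 642.1 = 0.02367 m/d (same in every zone)
Zone A: v = q/n = 0.02367/0.35 = 0.06764 m/d → t_A = 268/0.06764 = 3962 d
Zone B: v = q/n = 0.02367/0.29 = 0.08163 m/d → t_B = 597/0.08163 = 7314 d
Zone C: v = q/n = 0.02367/0.34 = 0.06963 m/d → t_C = 521/0.06963 = 7483 d
Total t = 3962 + 7314 + 7483 = 18760 d
   = 18760 / 365 = 51.4 yr

51.4 years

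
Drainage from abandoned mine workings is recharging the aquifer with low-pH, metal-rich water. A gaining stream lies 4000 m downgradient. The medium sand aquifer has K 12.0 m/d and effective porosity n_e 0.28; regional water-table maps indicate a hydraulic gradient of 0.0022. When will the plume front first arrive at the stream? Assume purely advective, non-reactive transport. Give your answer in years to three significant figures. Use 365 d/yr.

Darcy flux q = K·i = 12.0 × 0.0022 = 0.02640 m/d
Average linear velocity = 0.02640 / 0.28 = 0.09429 m/d
t = L / v = 4000 / 0.09429 = 42420 d
   = 42420 / 365 = 116 yr

116 years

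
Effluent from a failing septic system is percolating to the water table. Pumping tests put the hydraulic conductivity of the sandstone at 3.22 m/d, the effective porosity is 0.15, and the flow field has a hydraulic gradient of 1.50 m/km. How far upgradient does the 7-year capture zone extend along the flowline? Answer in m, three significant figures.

82.3 m

q = Ki = 3.22 × 0.0015 = 0.004830 m/d
Seepage velocity v = q / n = 0.004830 / 0.15 = 0.03220 m/d
T = 7 yr × 365 = 2555 d
L = v × T = 0.03220 × 2555 = 82.27 m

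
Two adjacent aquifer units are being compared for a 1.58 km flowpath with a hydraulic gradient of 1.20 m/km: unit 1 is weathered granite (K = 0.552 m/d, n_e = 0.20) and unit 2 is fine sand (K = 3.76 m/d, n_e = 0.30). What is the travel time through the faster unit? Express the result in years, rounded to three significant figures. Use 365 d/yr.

Unit 1 (weathered granite): v = 0.552×0.0012/0.20 = 0.003312 m/d, t = 1580/0.003312 = 477100 d
Unit 2 (fine sand): v = 3.76×0.0012/0.30 = 0.01504 m/d, t = 1580/0.01504 = 105100 d
Faster: 105100 d / 365 = 288 yr

288 years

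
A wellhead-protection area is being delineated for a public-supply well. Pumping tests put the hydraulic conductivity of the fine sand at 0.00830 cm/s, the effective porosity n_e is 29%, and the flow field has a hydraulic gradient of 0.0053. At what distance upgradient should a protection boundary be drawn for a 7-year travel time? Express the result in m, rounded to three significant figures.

K = 0.00830 cm/s × 864 = 7.171 m/d
Specific discharge q = 7.171 × 0.0053 = 0.03801 m/d
Seepage velocity v = q / n = 0.03801 / 0.29 = 0.1311 m/d
T = 7 yr × 365 = 2555 d
L = v × T = 0.1311 × 2555 = 334.9 m

335 m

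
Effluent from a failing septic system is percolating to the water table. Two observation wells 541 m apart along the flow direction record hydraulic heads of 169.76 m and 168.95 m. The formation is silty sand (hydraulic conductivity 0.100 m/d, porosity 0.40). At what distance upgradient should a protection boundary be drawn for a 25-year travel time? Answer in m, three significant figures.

3.42 m

Hydraulic gradient i = (169.76 − 168.95) / 541 = 0.81 / 541 = 0.001497
Specific discharge q = 0.100 × 0.001497 = 1.497e-4 m/d
Seepage velocity v = q / n = 1.497e-4 / 0.40 = 3.743e-4 m/d
T = 25 yr × 365 = 9125 d
L = v × T = 3.743e-4 × 9125 = 3.416 m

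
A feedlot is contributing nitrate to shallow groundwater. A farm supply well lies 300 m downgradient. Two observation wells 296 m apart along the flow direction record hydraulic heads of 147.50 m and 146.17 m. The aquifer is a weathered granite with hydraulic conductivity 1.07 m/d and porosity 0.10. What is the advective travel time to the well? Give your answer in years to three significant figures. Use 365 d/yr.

Hydraulic gradient i = (147.50 − 146.17) / 296 = 1.33 / 296 = 0.004493
q = Ki = 1.07 × 0.004493 = 0.004808 m/d
Average linear velocity = 0.004808 / 0.10 = 0.04808 m/d
t = L / v = 300 / 0.04808 = 6240 d
   = 6240 / 365 = 17.1 yr

17.1 years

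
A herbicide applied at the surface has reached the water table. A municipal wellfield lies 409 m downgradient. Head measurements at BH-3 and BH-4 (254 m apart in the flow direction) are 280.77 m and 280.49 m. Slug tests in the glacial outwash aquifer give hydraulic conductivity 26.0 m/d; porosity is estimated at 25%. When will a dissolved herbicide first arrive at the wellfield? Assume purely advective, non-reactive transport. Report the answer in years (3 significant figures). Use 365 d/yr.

Hydraulic gradient i = (280.77 − 280.49) / 254 = 0.28 / 254 = 0.001102
q = Ki = 26.0 × 0.001102 = 0.02866 m/d
Average linear velocity = 0.02866 / 0.25 = 0.1146 m/d
t = L / v = 409 / 0.1146 = 3568 d
   = 3568 / 365 = 9.77 yr

9.77 years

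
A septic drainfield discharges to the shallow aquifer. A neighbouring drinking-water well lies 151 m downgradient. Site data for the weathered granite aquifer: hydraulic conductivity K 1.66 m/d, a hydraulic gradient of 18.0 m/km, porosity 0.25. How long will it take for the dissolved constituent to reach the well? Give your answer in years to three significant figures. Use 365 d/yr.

q = Ki = 1.66 × 0.018 = 0.02988 m/d
v_s = q/n_e = 0.02988/0.25 = 0.1195 m/d
t = L / v = 151 / 0.1195 = 1263 d
   = 1263 / 365 = 3.46 yr

3.46 years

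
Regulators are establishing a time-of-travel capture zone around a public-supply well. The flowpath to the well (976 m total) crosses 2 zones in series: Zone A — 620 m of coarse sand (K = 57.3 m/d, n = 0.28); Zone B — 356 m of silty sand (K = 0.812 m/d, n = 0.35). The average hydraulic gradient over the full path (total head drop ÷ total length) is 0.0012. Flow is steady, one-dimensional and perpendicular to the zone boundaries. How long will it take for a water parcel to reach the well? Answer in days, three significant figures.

114000 days

Steady 1-D flow in series ⇒ the Darcy flux q is identical in every zone and the zone head losses add (resistances L/K in series).
Σ(L/K) = 620/57.3 + 356/0.812 = 10.82 + 438.4 = 449.2 d
K_eq = L_total / Σ(L/K) = 976 / 449.2 = 2.173 m/d
q = K_eq · i = 2.173 × 0.0012 = 0.002607 m/d (same in every zone)
Zone A: v = q/n = 0.002607/0.28 = 0.009311 m/d → t_A = 620/0.009311 = 66590 d
Zone B: v = q/n = 0.002607/0.35 = 0.007449 m/d → t_B = 356/0.007449 = 47790 d
Total t = 66590 + 47790 = 114400 d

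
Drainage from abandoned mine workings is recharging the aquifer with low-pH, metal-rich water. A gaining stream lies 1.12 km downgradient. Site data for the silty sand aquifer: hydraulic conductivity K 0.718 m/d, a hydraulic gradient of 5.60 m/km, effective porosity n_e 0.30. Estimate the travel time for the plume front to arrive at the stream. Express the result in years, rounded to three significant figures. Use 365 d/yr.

229 years

Specific discharge q = 0.718 × 0.0056 = 0.004021 m/d
Average linear velocity = 0.004021 / 0.30 = 0.01340 m/d
L = 1.12 km = 1120 m
t = L / v = 1120 / 0.01340 = 83570 d
   = 83570 / 365 = 229 yr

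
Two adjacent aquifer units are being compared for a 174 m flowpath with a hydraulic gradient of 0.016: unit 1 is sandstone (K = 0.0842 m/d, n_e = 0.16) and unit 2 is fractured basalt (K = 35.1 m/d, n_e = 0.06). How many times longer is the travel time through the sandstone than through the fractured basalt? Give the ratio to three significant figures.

Unit 1 (sandstone): v = 0.0842×0.016/0.16 = 0.008420 m/d, t = 174/0.008420 = 20670 d
Unit 2 (fractured basalt): v = 35.1×0.016/0.06 = 9.360 m/d, t = 174/9.360 = 18.59 d
t(sandstone) / t(fractured basalt) = 20670/18.59 = 1110

1110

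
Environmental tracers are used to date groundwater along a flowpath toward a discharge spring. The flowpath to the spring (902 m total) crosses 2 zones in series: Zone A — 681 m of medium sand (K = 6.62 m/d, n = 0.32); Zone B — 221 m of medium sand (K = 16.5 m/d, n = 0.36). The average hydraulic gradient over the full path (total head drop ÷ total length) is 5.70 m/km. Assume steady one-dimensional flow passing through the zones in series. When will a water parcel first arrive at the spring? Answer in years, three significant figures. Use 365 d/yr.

18.4 years

Steady 1-D flow in series ⇒ the Darcy flux q is identical in every zone and the zone head losses add (resistances L/K in series).
Σ(L/K) = 681/6.62 + 221/16.5 = 102.9 + 13.39 = 116.3 d
K_eq = L_total / Σ(L/K) = 902 / 116.3 = 7.758 m/d
q = K_eq · i = 7.758 × 0.0057 = 0.04422 m/d (same in every zone)
Zone A: v = q/n = 0.04422/0.32 = 0.1382 m/d → t_A = 681/0.1382 = 4928 d
Zone B: v = q/n = 0.04422/0.36 = 0.1228 m/d → t_B = 221/0.1228 = 1799 d
Total t = 4928 + 1799 = 6727 d
   = 6727 / 365 = 18.4 yr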